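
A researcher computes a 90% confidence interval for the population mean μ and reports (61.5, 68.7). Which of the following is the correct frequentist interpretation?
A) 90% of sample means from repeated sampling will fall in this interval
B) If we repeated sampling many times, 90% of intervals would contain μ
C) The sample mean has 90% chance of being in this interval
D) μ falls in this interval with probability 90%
B

A) Wrong — coverage applies to intervals containing μ, not to future x̄ values.
B) Correct — this is the frequentist long-run coverage interpretation.
C) Wrong — x̄ is observed and sits in the interval by construction.
D) Wrong — μ is fixed; the randomness lives in the interval, not in μ.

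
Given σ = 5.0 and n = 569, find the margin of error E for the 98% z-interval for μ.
Margin of error = 0.49

Margin of error = z* · σ/√n
= 2.326 · 5.0/√569
= 2.326 · 5.0/23.8537
= 0.49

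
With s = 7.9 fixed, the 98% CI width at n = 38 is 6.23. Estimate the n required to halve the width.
n ≈ 152

CI width ∝ 1/√n
To reduce width by factor 2, need √n to grow by 2 → need 2² = 4 times as many samples.

Current: n = 38, width = 6.23
New: n = 152, width ≈ 3.01

Width reduced by factor of 6.23/3.01 = 2.07.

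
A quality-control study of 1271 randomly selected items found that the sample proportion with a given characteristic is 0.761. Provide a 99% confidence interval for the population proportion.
(0.730, 0.792)

Proportion CI:
SE = √(p̂(1-p̂)/n) = √(0.761 · 0.239 / 1271) = 0.01196

z* = 2.576
Margin = z* · SE = 2.576 · 0.01196 = 0.0308

CI: 0.761 ± 0.0308 = (0.730, 0.792)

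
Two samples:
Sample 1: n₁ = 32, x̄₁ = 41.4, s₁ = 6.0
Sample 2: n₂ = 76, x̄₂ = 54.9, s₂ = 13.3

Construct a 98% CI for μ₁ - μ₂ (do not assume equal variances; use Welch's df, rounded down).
(-17.89, -9.11)

Difference: x̄₁ - x̄₂ = -13.50
SE = √(s₁²/n₁ + s₂²/n₂) = √(6.0²/32 + 13.3²/76) = 1.8581
df = 105.43 → 105 (Welch–Satterthwaite, rounded down)
t* = 2.362

CI: -13.50 ± 2.362 · 1.8581 = -13.50 ± 4.39 = (-17.89, -9.11)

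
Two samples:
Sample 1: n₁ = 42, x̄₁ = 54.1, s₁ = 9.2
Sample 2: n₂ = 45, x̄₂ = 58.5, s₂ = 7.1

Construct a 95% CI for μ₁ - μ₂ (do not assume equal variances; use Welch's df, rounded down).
(-7.93, -0.87)

Difference: x̄₁ - x̄₂ = -4.40
SE = √(s₁²/n₁ + s₂²/n₂) = √(9.2²/42 + 7.1²/45) = 1.7707
df = 77.06 → 77 (Welch–Satterthwaite, rounded down)
t* = 1.991

CI: -4.40 ± 1.991 · 1.7707 = -4.40 ± 3.53 = (-7.93, -0.87)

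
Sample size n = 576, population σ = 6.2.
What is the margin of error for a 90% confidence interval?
Margin of error = 0.42

Margin of error = z* · σ/√n
= 1.645 · 6.2/√576
= 1.645 · 6.2/24.0000
= 0.42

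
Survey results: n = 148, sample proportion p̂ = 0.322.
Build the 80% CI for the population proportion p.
(0.273, 0.371)

Proportion CI:
SE = √(p̂(1-p̂)/n) = √(0.322 · 0.678 / 148) = 0.03841

z* = 1.282
Margin = z* · SE = 1.282 · 0.03841 = 0.0492

CI: 0.322 ± 0.0492 = (0.273, 0.371)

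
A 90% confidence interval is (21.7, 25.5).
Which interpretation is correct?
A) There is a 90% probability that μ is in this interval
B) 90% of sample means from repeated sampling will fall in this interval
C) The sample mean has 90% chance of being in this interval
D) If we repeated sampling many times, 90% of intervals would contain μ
D

A) Wrong — μ is fixed; the randomness lives in the interval, not in μ.
B) Wrong — coverage applies to intervals containing μ, not to future x̄ values.
C) Wrong — x̄ is observed and sits in the interval by construction.
D) Correct — this is the frequentist long-run coverage interpretation.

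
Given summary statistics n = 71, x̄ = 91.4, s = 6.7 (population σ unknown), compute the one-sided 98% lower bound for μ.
μ ≥ 89.74

Lower bound (one-sided):
t* = 2.093 (one-sided for 98%)
Lower bound = x̄ - t* · s/√n = 91.4 - 2.093 · 6.7/√71 = 89.74

We are 98% confident that μ ≥ 89.74.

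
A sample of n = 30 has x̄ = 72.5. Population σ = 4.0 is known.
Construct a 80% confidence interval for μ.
(71.56, 73.44)

z-interval (σ known):
z* = 1.282 for 80% confidence

Margin of error = z* · σ/√n = 1.282 · 4.0/√30 = 0.94

CI: (72.5 - 0.94, 72.5 + 0.94) = (71.56, 73.44)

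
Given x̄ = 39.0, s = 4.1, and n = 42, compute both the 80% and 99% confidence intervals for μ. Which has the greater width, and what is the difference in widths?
99% CI is wider by 1.77

df = 41
80% CI: t* = 1.303, (38.18, 39.82), width = 2 · t* · s/√n = 1.65
99% CI: t* = 2.701, (37.29, 40.71), width = 2 · t* · s/√n = 3.42

The 99% CI is wider by 3.42 - 1.65 = 1.77.
Higher confidence requires a wider interval.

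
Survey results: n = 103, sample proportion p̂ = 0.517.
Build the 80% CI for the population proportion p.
(0.454, 0.580)

Proportion CI:
SE = √(p̂(1-p̂)/n) = √(0.517 · 0.483 / 103) = 0.04924

z* = 1.282
Margin = z* · SE = 1.282 · 0.04924 = 0.0631

CI: 0.517 ± 0.0631 = (0.454, 0.580)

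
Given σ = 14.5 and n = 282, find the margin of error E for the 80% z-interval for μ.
Margin of error = 1.11

Margin of error = z* · σ/√n
= 1.282 · 14.5/√282
= 1.282 · 14.5/16.7929
= 1.11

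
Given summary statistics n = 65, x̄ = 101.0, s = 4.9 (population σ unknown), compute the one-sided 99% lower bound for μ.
μ ≥ 99.55

Lower bound (one-sided):
t* = 2.386 (one-sided for 99%)
Lower bound = x̄ - t* · s/√n = 101.0 - 2.386 · 4.9/√65 = 99.55

We are 99% confident that μ ≥ 99.55.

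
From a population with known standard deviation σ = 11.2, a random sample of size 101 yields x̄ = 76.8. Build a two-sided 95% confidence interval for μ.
(74.62, 78.98)

z-interval (σ known):
z* = 1.960 for 95% confidence

Margin of error = z* · σ/√n = 1.960 · 11.2/√101 = 2.18

CI: (76.8 - 2.18, 76.8 + 2.18) = (74.62, 78.98)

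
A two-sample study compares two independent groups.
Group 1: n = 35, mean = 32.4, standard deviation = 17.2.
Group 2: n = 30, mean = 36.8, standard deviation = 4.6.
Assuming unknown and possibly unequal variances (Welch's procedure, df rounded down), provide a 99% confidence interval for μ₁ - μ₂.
(-12.59, 3.79)

Difference: x̄₁ - x̄₂ = -4.40
SE = √(s₁²/n₁ + s₂²/n₂) = √(17.2²/35 + 4.6²/30) = 3.0262
df = 39.59 → 39 (Welch–Satterthwaite, rounded down)
t* = 2.708

CI: -4.40 ± 2.708 · 3.0262 = -4.40 ± 8.19 = (-12.59, 3.79)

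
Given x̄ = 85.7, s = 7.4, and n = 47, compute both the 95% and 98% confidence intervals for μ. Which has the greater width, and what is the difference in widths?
98% CI is wider by 0.85

df = 46
95% CI: t* = 2.013, (83.53, 87.87), width = 2 · t* · s/√n = 4.35
98% CI: t* = 2.410, (83.10, 88.30), width = 2 · t* · s/√n = 5.20

The 98% CI is wider by 5.20 - 4.35 = 0.85.
Higher confidence requires a wider interval.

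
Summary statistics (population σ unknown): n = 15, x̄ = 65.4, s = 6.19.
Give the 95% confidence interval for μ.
(61.97, 68.83)

t-interval (σ unknown):
df = n - 1 = 14
t* = 2.145 for 95% confidence

Margin of error = t* · s/√n = 2.145 · 6.19/√15 = 3.43

CI: (61.97, 68.83)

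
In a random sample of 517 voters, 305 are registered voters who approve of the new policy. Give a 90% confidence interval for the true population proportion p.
(0.554, 0.626)

Proportion CI:
p̂ = 305/517 = 0.58994
SE = √(p̂(1-p̂)/n) = √(0.58994 · 0.41006 / 517) = 0.02163

z* = 1.645
Margin = z* · SE = 1.645 · 0.02163 = 0.0356

CI: 0.58994 ± 0.0356 = (0.554, 0.626)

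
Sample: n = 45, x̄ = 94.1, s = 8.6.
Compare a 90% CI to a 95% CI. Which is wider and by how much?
95% CI is wider by 0.86

df = 44
90% CI: t* = 1.680, (91.95, 96.25), width = 2 · t* · s/√n = 4.31
95% CI: t* = 2.015, (91.52, 96.68), width = 2 · t* · s/√n = 5.17

The 95% CI is wider by 5.17 - 4.31 = 0.86.
Higher confidence requires a wider interval.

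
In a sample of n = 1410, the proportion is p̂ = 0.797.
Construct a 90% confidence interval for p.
(0.779, 0.815)

Proportion CI:
SE = √(p̂(1-p̂)/n) = √(0.797 · 0.203 / 1410) = 0.01071

z* = 1.645
Margin = z* · SE = 1.645 · 0.01071 = 0.0176

CI: 0.797 ± 0.0176 = (0.779, 0.815)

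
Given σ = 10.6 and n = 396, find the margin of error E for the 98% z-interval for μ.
Margin of error = 1.24

Margin of error = z* · σ/√n
= 2.326 · 10.6/√396
= 2.326 · 10.6/19.8997
= 1.24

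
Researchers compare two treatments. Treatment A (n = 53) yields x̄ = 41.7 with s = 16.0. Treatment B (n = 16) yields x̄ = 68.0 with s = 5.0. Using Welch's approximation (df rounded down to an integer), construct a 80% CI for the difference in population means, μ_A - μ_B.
(-29.57, -23.03)

Difference: x̄₁ - x̄₂ = -26.30
SE = √(s₁²/n₁ + s₂²/n₂) = √(16.0²/53 + 5.0²/16) = 2.5284
df = 66.84 → 66 (Welch–Satterthwaite, rounded down)
t* = 1.295

CI: -26.30 ± 1.295 · 2.5284 = -26.30 ± 3.27 = (-29.57, -23.03)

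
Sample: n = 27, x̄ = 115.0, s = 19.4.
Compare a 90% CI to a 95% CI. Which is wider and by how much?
95% CI is wider by 2.61

df = 26
90% CI: t* = 1.706, (108.63, 121.37), width = 2 · t* · s/√n = 12.74
95% CI: t* = 2.056, (107.32, 122.68), width = 2 · t* · s/√n = 15.35

The 95% CI is wider by 15.35 - 12.74 = 2.61.
Higher confidence requires a wider interval.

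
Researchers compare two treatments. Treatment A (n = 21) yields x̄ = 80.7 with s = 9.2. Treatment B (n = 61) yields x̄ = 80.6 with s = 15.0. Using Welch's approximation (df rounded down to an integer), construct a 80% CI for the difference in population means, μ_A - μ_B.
(-3.50, 3.70)

Difference: x̄₁ - x̄₂ = 0.10
SE = √(s₁²/n₁ + s₂²/n₂) = √(9.2²/21 + 15.0²/61) = 2.7783
df = 57.35 → 57 (Welch–Satterthwaite, rounded down)
t* = 1.297

CI: 0.10 ± 1.297 · 2.7783 = 0.10 ± 3.60 = (-3.50, 3.70)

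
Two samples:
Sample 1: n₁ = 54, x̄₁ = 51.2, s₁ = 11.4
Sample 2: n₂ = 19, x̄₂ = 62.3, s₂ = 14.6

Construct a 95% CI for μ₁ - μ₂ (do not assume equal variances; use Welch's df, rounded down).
(-18.69, -3.51)

Difference: x̄₁ - x̄₂ = -11.10
SE = √(s₁²/n₁ + s₂²/n₂) = √(11.4²/54 + 14.6²/19) = 3.6913
df = 26.14 → 26 (Welch–Satterthwaite, rounded down)
t* = 2.056

CI: -11.10 ± 2.056 · 3.6913 = -11.10 ± 7.59 = (-18.69, -3.51)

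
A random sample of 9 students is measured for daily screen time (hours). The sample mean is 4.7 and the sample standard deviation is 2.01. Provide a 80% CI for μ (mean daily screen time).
(3.76, 5.64)

t-interval (σ unknown):
df = n - 1 = 8
t* = 1.397 for 80% confidence

Margin of error = t* · s/√n = 1.397 · 2.01/√9 = 0.94

CI: (3.76, 5.64)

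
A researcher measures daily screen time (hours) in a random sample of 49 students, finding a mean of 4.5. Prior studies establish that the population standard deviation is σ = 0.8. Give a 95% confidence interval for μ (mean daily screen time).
(4.28, 4.72)

z-interval (σ known):
z* = 1.960 for 95% confidence

Margin of error = z* · σ/√n = 1.960 · 0.8/√49 = 0.22

CI: (4.5 - 0.22, 4.5 + 0.22) = (4.28, 4.72)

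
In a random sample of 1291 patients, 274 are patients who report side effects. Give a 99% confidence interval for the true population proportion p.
(0.183, 0.242)

Proportion CI:
p̂ = 274/1291 = 0.21224
SE = √(p̂(1-p̂)/n) = √(0.21224 · 0.78776 / 1291) = 0.01138

z* = 2.576
Margin = z* · SE = 2.576 · 0.01138 = 0.0293

CI: 0.21224 ± 0.0293 = (0.183, 0.242)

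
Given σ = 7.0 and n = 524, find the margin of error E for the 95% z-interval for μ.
Margin of error = 0.60

Margin of error = z* · σ/√n
= 1.960 · 7.0/√524
= 1.960 · 7.0/22.8910
= 0.60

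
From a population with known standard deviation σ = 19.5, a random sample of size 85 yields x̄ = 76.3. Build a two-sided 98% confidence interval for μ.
(71.38, 81.22)

z-interval (σ known):
z* = 2.326 for 98% confidence

Margin of error = z* · σ/√n = 2.326 · 19.5/√85 = 4.92

CI: (76.3 - 4.92, 76.3 + 4.92) = (71.38, 81.22)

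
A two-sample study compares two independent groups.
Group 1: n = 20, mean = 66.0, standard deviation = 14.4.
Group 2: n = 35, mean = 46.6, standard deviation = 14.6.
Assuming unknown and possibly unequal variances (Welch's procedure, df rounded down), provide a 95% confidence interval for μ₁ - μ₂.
(11.20, 27.60)

Difference: x̄₁ - x̄₂ = 19.40
SE = √(s₁²/n₁ + s₂²/n₂) = √(14.4²/20 + 14.6²/35) = 4.0569
df = 40.14 → 40 (Welch–Satterthwaite, rounded down)
t* = 2.021

CI: 19.40 ± 2.021 · 4.0569 = 19.40 ± 8.20 = (11.20, 27.60)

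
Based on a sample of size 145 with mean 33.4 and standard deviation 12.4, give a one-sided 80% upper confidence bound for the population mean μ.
μ ≤ 34.27

Upper bound (one-sided):
t* = 0.844 (one-sided for 80%)
Upper bound = x̄ + t* · s/√n = 33.4 + 0.844 · 12.4/√145 = 34.27

We are 80% confident that μ ≤ 34.27.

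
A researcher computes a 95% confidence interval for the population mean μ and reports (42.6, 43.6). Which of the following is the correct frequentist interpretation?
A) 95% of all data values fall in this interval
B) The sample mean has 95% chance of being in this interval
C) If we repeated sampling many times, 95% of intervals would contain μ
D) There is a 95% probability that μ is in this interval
C

A) Wrong — a CI is about the parameter μ, not individual data values.
B) Wrong — x̄ is observed and sits in the interval by construction.
C) Correct — this is the frequentist long-run coverage interpretation.
D) Wrong — μ is fixed; the randomness lives in the interval, not in μ.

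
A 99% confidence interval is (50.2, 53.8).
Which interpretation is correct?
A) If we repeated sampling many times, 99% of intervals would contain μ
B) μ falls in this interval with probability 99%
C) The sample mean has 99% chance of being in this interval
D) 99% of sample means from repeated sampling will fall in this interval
A

A) Correct — this is the frequentist long-run coverage interpretation.
B) Wrong — μ is fixed; the randomness lives in the interval, not in μ.
C) Wrong — x̄ is observed and sits in the interval by construction.
D) Wrong — coverage applies to intervals containing μ, not to future x̄ values.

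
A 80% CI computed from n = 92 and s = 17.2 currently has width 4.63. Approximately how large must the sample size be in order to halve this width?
n ≈ 368

CI width ∝ 1/√n
To reduce width by factor 2, need √n to grow by 2 → need 2² = 4 times as many samples.

Current: n = 92, width = 4.63
New: n = 368, width ≈ 2.30

Width reduced by factor of 4.63/2.30 = 2.01.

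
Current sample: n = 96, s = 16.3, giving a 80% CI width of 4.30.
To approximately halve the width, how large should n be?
n ≈ 384

CI width ∝ 1/√n
To reduce width by factor 2, need √n to grow by 2 → need 2² = 4 times as many samples.

Current: n = 96, width = 4.30
New: n = 384, width ≈ 2.14

Width reduced by factor of 4.30/2.14 = 2.01.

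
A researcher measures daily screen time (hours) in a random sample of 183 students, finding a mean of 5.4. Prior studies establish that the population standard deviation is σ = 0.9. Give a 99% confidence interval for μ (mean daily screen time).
(5.23, 5.57)

z-interval (σ known):
z* = 2.576 for 99% confidence

Margin of error = z* · σ/√n = 2.576 · 0.9/√183 = 0.17

CI: (5.4 - 0.17, 5.4 + 0.17) = (5.23, 5.57)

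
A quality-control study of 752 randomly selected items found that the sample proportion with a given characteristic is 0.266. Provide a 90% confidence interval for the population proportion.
(0.239, 0.293)

Proportion CI:
SE = √(p̂(1-p̂)/n) = √(0.266 · 0.734 / 752) = 0.01611

z* = 1.645
Margin = z* · SE = 1.645 · 0.01611 = 0.0265

CI: 0.266 ± 0.0265 = (0.239, 0.293)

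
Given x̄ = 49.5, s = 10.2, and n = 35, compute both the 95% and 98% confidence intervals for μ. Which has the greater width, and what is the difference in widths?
98% CI is wider by 1.41

df = 34
95% CI: t* = 2.032, (46.00, 53.00), width = 2 · t* · s/√n = 7.01
98% CI: t* = 2.441, (45.29, 53.71), width = 2 · t* · s/√n = 8.42

The 98% CI is wider by 8.42 - 7.01 = 1.41.
Higher confidence requires a wider interval.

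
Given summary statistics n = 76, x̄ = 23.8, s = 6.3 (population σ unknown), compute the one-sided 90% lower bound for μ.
μ ≥ 22.87

Lower bound (one-sided):
t* = 1.293 (one-sided for 90%)
Lower bound = x̄ - t* · s/√n = 23.8 - 1.293 · 6.3/√76 = 22.87

We are 90% confident that μ ≥ 22.87.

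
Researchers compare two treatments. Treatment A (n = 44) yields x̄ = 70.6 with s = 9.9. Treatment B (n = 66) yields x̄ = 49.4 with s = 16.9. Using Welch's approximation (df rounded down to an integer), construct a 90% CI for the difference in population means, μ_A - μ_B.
(16.95, 25.45)

Difference: x̄₁ - x̄₂ = 21.20
SE = √(s₁²/n₁ + s₂²/n₂) = √(9.9²/44 + 16.9²/66) = 2.5603
df = 106.49 → 106 (Welch–Satterthwaite, rounded down)
t* = 1.659

CI: 21.20 ± 1.659 · 2.5603 = 21.20 ± 4.25 = (16.95, 25.45)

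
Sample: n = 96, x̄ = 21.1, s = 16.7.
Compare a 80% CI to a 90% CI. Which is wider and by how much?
90% CI is wider by 1.26

df = 95
80% CI: t* = 1.291, (18.90, 23.30), width = 2 · t* · s/√n = 4.40
90% CI: t* = 1.661, (18.27, 23.93), width = 2 · t* · s/√n = 5.66

The 90% CI is wider by 5.66 - 4.40 = 1.26.
Higher confidence requires a wider interval.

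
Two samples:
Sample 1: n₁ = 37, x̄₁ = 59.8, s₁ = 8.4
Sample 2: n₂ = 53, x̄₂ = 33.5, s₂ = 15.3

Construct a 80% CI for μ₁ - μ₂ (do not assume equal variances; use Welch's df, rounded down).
(23.05, 29.55)

Difference: x̄₁ - x̄₂ = 26.30
SE = √(s₁²/n₁ + s₂²/n₂) = √(8.4²/37 + 15.3²/53) = 2.5147
df = 83.98 → 83 (Welch–Satterthwaite, rounded down)
t* = 1.292

CI: 26.30 ± 1.292 · 2.5147 = 26.30 ± 3.25 = (23.05, 29.55)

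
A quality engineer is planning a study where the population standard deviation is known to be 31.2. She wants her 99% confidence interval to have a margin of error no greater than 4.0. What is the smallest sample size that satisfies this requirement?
n ≥ 404

For margin E ≤ 4.0:
n ≥ (z* · σ / E)²
n ≥ (2.576 · 31.2 / 4.0)²
n ≥ 403.72

Minimum n = 404 (rounding up)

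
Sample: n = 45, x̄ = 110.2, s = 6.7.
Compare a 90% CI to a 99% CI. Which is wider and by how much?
99% CI is wider by 2.02

df = 44
90% CI: t* = 1.680, (108.52, 111.88), width = 2 · t* · s/√n = 3.36
99% CI: t* = 2.692, (107.51, 112.89), width = 2 · t* · s/√n = 5.38

The 99% CI is wider by 5.38 - 3.36 = 2.02.
Higher confidence requires a wider interval.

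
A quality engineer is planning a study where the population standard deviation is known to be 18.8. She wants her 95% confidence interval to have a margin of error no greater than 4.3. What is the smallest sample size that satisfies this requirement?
n ≥ 74

For margin E ≤ 4.3:
n ≥ (z* · σ / E)²
n ≥ (1.960 · 18.8 / 4.3)²
n ≥ 73.43

Minimum n = 74 (rounding up)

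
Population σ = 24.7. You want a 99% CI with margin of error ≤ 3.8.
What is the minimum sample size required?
n ≥ 281

For margin E ≤ 3.8:
n ≥ (z* · σ / E)²
n ≥ (2.576 · 24.7 / 3.8)²
n ≥ 280.36

Minimum n = 281 (rounding up)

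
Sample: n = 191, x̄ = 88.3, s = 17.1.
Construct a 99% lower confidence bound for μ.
μ ≥ 85.40

Lower bound (one-sided):
t* = 2.346 (one-sided for 99%)
Lower bound = x̄ - t* · s/√n = 88.3 - 2.346 · 17.1/√191 = 85.40

We are 99% confident that μ ≥ 85.40.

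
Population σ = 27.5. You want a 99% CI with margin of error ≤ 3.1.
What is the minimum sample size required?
n ≥ 523

For margin E ≤ 3.1:
n ≥ (z* · σ / E)²
n ≥ (2.576 · 27.5 / 3.1)²
n ≥ 522.20

Minimum n = 523 (rounding up)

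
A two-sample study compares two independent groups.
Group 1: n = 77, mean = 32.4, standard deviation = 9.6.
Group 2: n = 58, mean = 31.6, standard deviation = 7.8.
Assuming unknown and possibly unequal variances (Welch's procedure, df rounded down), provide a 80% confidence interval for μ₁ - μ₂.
(-1.13, 2.73)

Difference: x̄₁ - x̄₂ = 0.80
SE = √(s₁²/n₁ + s₂²/n₂) = √(9.6²/77 + 7.8²/58) = 1.4986
df = 132.20 → 132 (Welch–Satterthwaite, rounded down)
t* = 1.288

CI: 0.80 ± 1.288 · 1.4986 = 0.80 ± 1.93 = (-1.13, 2.73)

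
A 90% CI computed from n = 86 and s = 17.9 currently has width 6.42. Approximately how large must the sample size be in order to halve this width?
n ≈ 344

CI width ∝ 1/√n
To reduce width by factor 2, need √n to grow by 2 → need 2² = 4 times as many samples.

Current: n = 86, width = 6.42
New: n = 344, width ≈ 3.18

Width reduced by factor of 6.42/3.18 = 2.02.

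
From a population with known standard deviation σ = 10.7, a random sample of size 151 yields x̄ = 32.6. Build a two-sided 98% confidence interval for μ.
(30.57, 34.63)

z-interval (σ known):
z* = 2.326 for 98% confidence

Margin of error = z* · σ/√n = 2.326 · 10.7/√151 = 2.03

CI: (32.6 - 2.03, 32.6 + 2.03) = (30.57, 34.63)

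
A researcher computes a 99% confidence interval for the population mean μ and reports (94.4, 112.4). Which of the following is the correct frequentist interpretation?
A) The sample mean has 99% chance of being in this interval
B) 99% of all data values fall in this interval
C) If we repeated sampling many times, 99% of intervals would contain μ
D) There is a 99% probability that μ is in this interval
C

A) Wrong — x̄ is observed and sits in the interval by construction.
B) Wrong — a CI is about the parameter μ, not individual data values.
C) Correct — this is the frequentist long-run coverage interpretation.
D) Wrong — μ is fixed; the randomness lives in the interval, not in μ.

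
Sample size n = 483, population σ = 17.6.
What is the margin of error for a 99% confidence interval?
Margin of error = 2.06

Margin of error = z* · σ/√n
= 2.576 · 17.6/√483
= 2.576 · 17.6/21.9773
= 2.06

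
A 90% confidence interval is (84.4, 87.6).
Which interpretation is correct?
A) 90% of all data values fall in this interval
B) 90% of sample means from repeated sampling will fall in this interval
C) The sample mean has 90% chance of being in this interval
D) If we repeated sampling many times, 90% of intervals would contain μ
D

A) Wrong — a CI is about the parameter μ, not individual data values.
B) Wrong — coverage applies to intervals containing μ, not to future x̄ values.
C) Wrong — x̄ is observed and sits in the interval by construction.
D) Correct — this is the frequentist long-run coverage interpretation.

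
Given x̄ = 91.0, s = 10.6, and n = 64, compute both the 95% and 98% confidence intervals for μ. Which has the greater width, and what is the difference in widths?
98% CI is wider by 1.04

df = 63
95% CI: t* = 1.998, (88.35, 93.65), width = 2 · t* · s/√n = 5.29
98% CI: t* = 2.387, (87.84, 94.16), width = 2 · t* · s/√n = 6.33

The 98% CI is wider by 6.33 - 5.29 = 1.04.
Higher confidence requires a wider interval.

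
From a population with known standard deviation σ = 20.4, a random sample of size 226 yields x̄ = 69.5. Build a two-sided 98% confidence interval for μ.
(66.34, 72.66)

z-interval (σ known):
z* = 2.326 for 98% confidence

Margin of error = z* · σ/√n = 2.326 · 20.4/√226 = 3.16

CI: (69.5 - 3.16, 69.5 + 3.16) = (66.34, 72.66)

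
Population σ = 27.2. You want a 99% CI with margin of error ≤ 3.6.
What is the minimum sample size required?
n ≥ 379

For margin E ≤ 3.6:
n ≥ (z* · σ / E)²
n ≥ (2.576 · 27.2 / 3.6)²
n ≥ 378.81

Minimum n = 379 (rounding up)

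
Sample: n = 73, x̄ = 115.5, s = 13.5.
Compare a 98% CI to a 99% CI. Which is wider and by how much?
99% CI is wider by 0.84

df = 72
98% CI: t* = 2.379, (111.74, 119.26), width = 2 · t* · s/√n = 7.52
99% CI: t* = 2.646, (111.32, 119.68), width = 2 · t* · s/√n = 8.36

The 99% CI is wider by 8.36 - 7.52 = 0.84.
Higher confidence requires a wider interval.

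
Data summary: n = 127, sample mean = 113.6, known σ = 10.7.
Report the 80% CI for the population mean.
(112.38, 114.82)

z-interval (σ known):
z* = 1.282 for 80% confidence

Margin of error = z* · σ/√n = 1.282 · 10.7/√127 = 1.22

CI: (113.6 - 1.22, 113.6 + 1.22) = (112.38, 114.82)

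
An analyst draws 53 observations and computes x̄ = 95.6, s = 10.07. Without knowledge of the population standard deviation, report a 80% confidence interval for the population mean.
(93.80, 97.40)

t-interval (σ unknown):
df = n - 1 = 52
t* = 1.298 for 80% confidence

Margin of error = t* · s/√n = 1.298 · 10.07/√53 = 1.80

CI: (93.80, 97.40)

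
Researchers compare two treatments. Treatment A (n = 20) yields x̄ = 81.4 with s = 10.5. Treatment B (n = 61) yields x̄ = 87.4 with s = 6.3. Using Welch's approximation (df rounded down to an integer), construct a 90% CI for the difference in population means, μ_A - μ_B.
(-10.26, -1.74)

Difference: x̄₁ - x̄₂ = -6.00
SE = √(s₁²/n₁ + s₂²/n₂) = √(10.5²/20 + 6.3²/61) = 2.4826
df = 23.65 → 23 (Welch–Satterthwaite, rounded down)
t* = 1.714

CI: -6.00 ± 1.714 · 2.4826 = -6.00 ± 4.26 = (-10.26, -1.74)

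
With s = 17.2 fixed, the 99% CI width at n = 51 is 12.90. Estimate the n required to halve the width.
n ≈ 204

CI width ∝ 1/√n
To reduce width by factor 2, need √n to grow by 2 → need 2² = 4 times as many samples.

Current: n = 51, width = 12.90
New: n = 204, width ≈ 6.26

Width reduced by factor of 12.90/6.26 = 2.06.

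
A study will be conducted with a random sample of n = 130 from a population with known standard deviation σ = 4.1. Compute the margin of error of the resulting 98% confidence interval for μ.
Margin of error = 0.84

Margin of error = z* · σ/√n
= 2.326 · 4.1/√130
= 2.326 · 4.1/11.4018
= 0.84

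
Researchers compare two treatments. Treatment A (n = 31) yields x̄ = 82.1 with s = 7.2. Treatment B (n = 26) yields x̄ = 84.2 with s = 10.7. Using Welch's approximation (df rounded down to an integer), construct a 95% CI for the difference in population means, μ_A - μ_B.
(-7.07, 2.87)

Difference: x̄₁ - x̄₂ = -2.10
SE = √(s₁²/n₁ + s₂²/n₂) = √(7.2²/31 + 10.7²/26) = 2.4649
df = 42.49 → 42 (Welch–Satterthwaite, rounded down)
t* = 2.018

CI: -2.10 ± 2.018 · 2.4649 = -2.10 ± 4.97 = (-7.07, 2.87)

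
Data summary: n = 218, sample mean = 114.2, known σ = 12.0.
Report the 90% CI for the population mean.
(112.86, 115.54)

z-interval (σ known):
z* = 1.645 for 90% confidence

Margin of error = z* · σ/√n = 1.645 · 12.0/√218 = 1.34

CI: (114.2 - 1.34, 114.2 + 1.34) = (112.86, 115.54)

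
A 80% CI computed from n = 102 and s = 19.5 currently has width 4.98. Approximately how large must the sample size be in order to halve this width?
n ≈ 408

CI width ∝ 1/√n
To reduce width by factor 2, need √n to grow by 2 → need 2² = 4 times as many samples.

Current: n = 102, width = 4.98
New: n = 408, width ≈ 2.48

Width reduced by factor of 4.98/2.48 = 2.01.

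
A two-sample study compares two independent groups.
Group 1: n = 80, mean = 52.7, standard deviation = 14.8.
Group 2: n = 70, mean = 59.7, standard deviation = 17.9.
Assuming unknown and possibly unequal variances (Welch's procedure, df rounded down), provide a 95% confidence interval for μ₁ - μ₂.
(-12.35, -1.65)

Difference: x̄₁ - x̄₂ = -7.00
SE = √(s₁²/n₁ + s₂²/n₂) = √(14.8²/80 + 17.9²/70) = 2.7047
df = 134.27 → 134 (Welch–Satterthwaite, rounded down)
t* = 1.978

CI: -7.00 ± 1.978 · 2.7047 = -7.00 ± 5.35 = (-12.35, -1.65)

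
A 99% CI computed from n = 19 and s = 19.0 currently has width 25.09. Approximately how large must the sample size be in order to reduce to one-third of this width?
n ≈ 171

CI width ∝ 1/√n
To reduce width by factor 3, need √n to grow by 3 → need 3² = 9 times as many samples.

Current: n = 19, width = 25.09
New: n = 171, width ≈ 7.57

Width reduced by factor of 25.09/7.57 = 3.31.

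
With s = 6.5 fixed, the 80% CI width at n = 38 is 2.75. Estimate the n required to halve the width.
n ≈ 152

CI width ∝ 1/√n
To reduce width by factor 2, need √n to grow by 2 → need 2² = 4 times as many samples.

Current: n = 38, width = 2.75
New: n = 152, width ≈ 1.36

Width reduced by factor of 2.75/1.36 = 2.02.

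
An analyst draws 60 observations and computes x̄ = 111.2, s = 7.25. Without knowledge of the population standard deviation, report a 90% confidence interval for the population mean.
(109.64, 112.76)

t-interval (σ unknown):
df = n - 1 = 59
t* = 1.671 for 90% confidence

Margin of error = t* · s/√n = 1.671 · 7.25/√60 = 1.56

CI: (109.64, 112.76)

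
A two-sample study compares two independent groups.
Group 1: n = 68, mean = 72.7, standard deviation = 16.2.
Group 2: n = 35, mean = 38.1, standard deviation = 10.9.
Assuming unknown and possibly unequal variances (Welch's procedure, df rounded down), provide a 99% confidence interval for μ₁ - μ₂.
(27.52, 41.68)

Difference: x̄₁ - x̄₂ = 34.60
SE = √(s₁²/n₁ + s₂²/n₂) = √(16.2²/68 + 10.9²/35) = 2.6933
df = 93.76 → 93 (Welch–Satterthwaite, rounded down)
t* = 2.630

CI: 34.60 ± 2.630 · 2.6933 = 34.60 ± 7.08 = (27.52, 41.68)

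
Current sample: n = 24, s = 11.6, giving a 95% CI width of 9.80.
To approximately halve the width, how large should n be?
n ≈ 96

CI width ∝ 1/√n
To reduce width by factor 2, need √n to grow by 2 → need 2² = 4 times as many samples.

Current: n = 24, width = 9.80
New: n = 96, width ≈ 4.70

Width reduced by factor of 9.80/4.70 = 2.09.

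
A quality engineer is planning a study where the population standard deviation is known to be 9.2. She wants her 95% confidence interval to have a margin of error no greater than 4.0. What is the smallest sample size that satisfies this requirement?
n ≥ 21

For margin E ≤ 4.0:
n ≥ (z* · σ / E)²
n ≥ (1.960 · 9.2 / 4.0)²
n ≥ 20.32

Minimum n = 21 (rounding up)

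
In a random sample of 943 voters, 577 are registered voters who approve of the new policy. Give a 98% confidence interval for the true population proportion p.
(0.575, 0.649)

Proportion CI:
p̂ = 577/943 = 0.61188
SE = √(p̂(1-p̂)/n) = √(0.61188 · 0.38812 / 943) = 0.01587

z* = 2.326
Margin = z* · SE = 2.326 · 0.01587 = 0.0369

CI: 0.61188 ± 0.0369 = (0.575, 0.649)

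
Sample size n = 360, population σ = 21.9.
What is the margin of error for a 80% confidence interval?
Margin of error = 1.48

Margin of error = z* · σ/√n
= 1.282 · 21.9/√360
= 1.282 · 21.9/18.9737
= 1.48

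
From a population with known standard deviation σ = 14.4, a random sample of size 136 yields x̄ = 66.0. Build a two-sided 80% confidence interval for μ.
(64.42, 67.58)

z-interval (σ known):
z* = 1.282 for 80% confidence

Margin of error = z* · σ/√n = 1.282 · 14.4/√136 = 1.58

CI: (66.0 - 1.58, 66.0 + 1.58) = (64.42, 67.58)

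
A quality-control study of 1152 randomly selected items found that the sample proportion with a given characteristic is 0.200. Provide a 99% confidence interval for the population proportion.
(0.170, 0.230)

Proportion CI:
SE = √(p̂(1-p̂)/n) = √(0.200 · 0.800 / 1152) = 0.01179

z* = 2.576
Margin = z* · SE = 2.576 · 0.01179 = 0.0304

CI: 0.200 ± 0.0304 = (0.170, 0.230)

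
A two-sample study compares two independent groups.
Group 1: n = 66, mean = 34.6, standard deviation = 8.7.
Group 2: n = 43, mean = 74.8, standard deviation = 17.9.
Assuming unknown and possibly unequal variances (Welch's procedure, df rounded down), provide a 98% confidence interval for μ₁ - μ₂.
(-47.23, -33.17)

Difference: x̄₁ - x̄₂ = -40.20
SE = √(s₁²/n₁ + s₂²/n₂) = √(8.7²/66 + 17.9²/43) = 2.9323
df = 55.08 → 55 (Welch–Satterthwaite, rounded down)
t* = 2.396

CI: -40.20 ± 2.396 · 2.9323 = -40.20 ± 7.03 = (-47.23, -33.17)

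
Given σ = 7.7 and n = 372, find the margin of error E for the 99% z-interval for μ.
Margin of error = 1.03

Margin of error = z* · σ/√n
= 2.576 · 7.7/√372
= 2.576 · 7.7/19.2873
= 1.03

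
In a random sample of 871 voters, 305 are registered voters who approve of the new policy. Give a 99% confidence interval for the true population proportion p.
(0.309, 0.392)

Proportion CI:
p̂ = 305/871 = 0.35017
SE = √(p̂(1-p̂)/n) = √(0.35017 · 0.64983 / 871) = 0.01616

z* = 2.576
Margin = z* · SE = 2.576 · 0.01616 = 0.0416

CI: 0.35017 ± 0.0416 = (0.309, 0.392)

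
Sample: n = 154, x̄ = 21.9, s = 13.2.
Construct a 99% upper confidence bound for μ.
μ ≤ 24.40

Upper bound (one-sided):
t* = 2.351 (one-sided for 99%)
Upper bound = x̄ + t* · s/√n = 21.9 + 2.351 · 13.2/√154 = 24.40

We are 99% confident that μ ≤ 24.40.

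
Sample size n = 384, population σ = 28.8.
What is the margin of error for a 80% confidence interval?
Margin of error = 1.88

Margin of error = z* · σ/√n
= 1.282 · 28.8/√384
= 1.282 · 28.8/19.5959
= 1.88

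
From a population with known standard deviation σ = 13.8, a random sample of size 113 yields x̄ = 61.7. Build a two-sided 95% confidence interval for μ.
(59.16, 64.24)

z-interval (σ known):
z* = 1.960 for 95% confidence

Margin of error = z* · σ/√n = 1.960 · 13.8/√113 = 2.54

CI: (61.7 - 2.54, 61.7 + 2.54) = (59.16, 64.24)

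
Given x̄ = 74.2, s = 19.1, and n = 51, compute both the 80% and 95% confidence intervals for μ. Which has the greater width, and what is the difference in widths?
95% CI is wider by 3.80

df = 50
80% CI: t* = 1.299, (70.73, 77.67), width = 2 · t* · s/√n = 6.95
95% CI: t* = 2.009, (68.83, 79.57), width = 2 · t* · s/√n = 10.75

The 95% CI is wider by 10.75 - 6.95 = 3.80.
Higher confidence requires a wider interval.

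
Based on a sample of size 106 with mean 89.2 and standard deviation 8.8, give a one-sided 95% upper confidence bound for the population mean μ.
μ ≤ 90.62

Upper bound (one-sided):
t* = 1.659 (one-sided for 95%)
Upper bound = x̄ + t* · s/√n = 89.2 + 1.659 · 8.8/√106 = 90.62

We are 95% confident that μ ≤ 90.62.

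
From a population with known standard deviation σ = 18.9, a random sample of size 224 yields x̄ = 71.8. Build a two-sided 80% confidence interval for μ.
(70.18, 73.42)

z-interval (σ known):
z* = 1.282 for 80% confidence

Margin of error = z* · σ/√n = 1.282 · 18.9/√224 = 1.62

CI: (71.8 - 1.62, 71.8 + 1.62) = (70.18, 73.42)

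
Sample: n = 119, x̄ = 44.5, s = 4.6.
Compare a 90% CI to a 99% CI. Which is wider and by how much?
99% CI is wider by 0.81

df = 118
90% CI: t* = 1.658, (43.80, 45.20), width = 2 · t* · s/√n = 1.40
99% CI: t* = 2.618, (43.40, 45.60), width = 2 · t* · s/√n = 2.21

The 99% CI is wider by 2.21 - 1.40 = 0.81.
Higher confidence requires a wider interval.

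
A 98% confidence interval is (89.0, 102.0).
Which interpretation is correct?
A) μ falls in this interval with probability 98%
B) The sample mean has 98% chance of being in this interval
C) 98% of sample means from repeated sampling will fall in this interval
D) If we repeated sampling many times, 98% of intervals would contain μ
D

A) Wrong — μ is fixed; the randomness lives in the interval, not in μ.
B) Wrong — x̄ is observed and sits in the interval by construction.
C) Wrong — coverage applies to intervals containing μ, not to future x̄ values.
D) Correct — this is the frequentist long-run coverage interpretation.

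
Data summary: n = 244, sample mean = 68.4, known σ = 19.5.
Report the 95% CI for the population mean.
(65.95, 70.85)

z-interval (σ known):
z* = 1.960 for 95% confidence

Margin of error = z* · σ/√n = 1.960 · 19.5/√244 = 2.45

CI: (68.4 - 2.45, 68.4 + 2.45) = (65.95, 70.85)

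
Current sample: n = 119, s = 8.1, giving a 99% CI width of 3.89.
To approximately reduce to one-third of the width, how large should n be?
n ≈ 1071

CI width ∝ 1/√n
To reduce width by factor 3, need √n to grow by 3 → need 3² = 9 times as many samples.

Current: n = 119, width = 3.89
New: n = 1071, width ≈ 1.28

Width reduced by factor of 3.89/1.28 = 3.04.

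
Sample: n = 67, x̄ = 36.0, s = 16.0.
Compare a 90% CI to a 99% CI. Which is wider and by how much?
99% CI is wider by 3.85

df = 66
90% CI: t* = 1.668, (32.74, 39.26), width = 2 · t* · s/√n = 6.52
99% CI: t* = 2.652, (30.82, 41.18), width = 2 · t* · s/√n = 10.37

The 99% CI is wider by 10.37 - 6.52 = 3.85.
Higher confidence requires a wider interval.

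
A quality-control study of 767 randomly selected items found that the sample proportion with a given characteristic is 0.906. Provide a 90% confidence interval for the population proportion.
(0.889, 0.923)

Proportion CI:
SE = √(p̂(1-p̂)/n) = √(0.906 · 0.094 / 767) = 0.01054

z* = 1.645
Margin = z* · SE = 1.645 · 0.01054 = 0.0173

CI: 0.906 ± 0.0173 = (0.889, 0.923)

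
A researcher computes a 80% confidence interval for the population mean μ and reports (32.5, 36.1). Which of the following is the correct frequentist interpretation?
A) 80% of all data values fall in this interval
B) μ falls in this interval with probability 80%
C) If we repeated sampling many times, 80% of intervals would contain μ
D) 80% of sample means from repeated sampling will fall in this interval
C

A) Wrong — a CI is about the parameter μ, not individual data values.
B) Wrong — μ is fixed; the randomness lives in the interval, not in μ.
C) Correct — this is the frequentist long-run coverage interpretation.
D) Wrong — coverage applies to intervals containing μ, not to future x̄ values.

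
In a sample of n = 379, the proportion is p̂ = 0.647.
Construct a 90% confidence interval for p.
(0.607, 0.687)

Proportion CI:
SE = √(p̂(1-p̂)/n) = √(0.647 · 0.353 / 379) = 0.02455

z* = 1.645
Margin = z* · SE = 1.645 · 0.02455 = 0.0404

CI: 0.647 ± 0.0404 = (0.607, 0.687)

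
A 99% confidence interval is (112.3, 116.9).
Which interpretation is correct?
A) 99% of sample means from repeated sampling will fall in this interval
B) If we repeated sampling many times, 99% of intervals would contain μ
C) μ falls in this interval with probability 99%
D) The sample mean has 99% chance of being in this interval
B

A) Wrong — coverage applies to intervals containing μ, not to future x̄ values.
B) Correct — this is the frequentist long-run coverage interpretation.
C) Wrong — μ is fixed; the randomness lives in the interval, not in μ.
D) Wrong — x̄ is observed and sits in the interval by construction.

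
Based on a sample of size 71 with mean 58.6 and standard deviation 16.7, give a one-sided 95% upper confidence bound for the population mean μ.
μ ≤ 61.90

Upper bound (one-sided):
t* = 1.667 (one-sided for 95%)
Upper bound = x̄ + t* · s/√n = 58.6 + 1.667 · 16.7/√71 = 61.90

We are 95% confident that μ ≤ 61.90.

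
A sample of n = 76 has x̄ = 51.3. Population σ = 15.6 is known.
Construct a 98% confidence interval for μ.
(47.14, 55.46)

z-interval (σ known):
z* = 2.326 for 98% confidence

Margin of error = z* · σ/√n = 2.326 · 15.6/√76 = 4.16

CI: (51.3 - 4.16, 51.3 + 4.16) = (47.14, 55.46)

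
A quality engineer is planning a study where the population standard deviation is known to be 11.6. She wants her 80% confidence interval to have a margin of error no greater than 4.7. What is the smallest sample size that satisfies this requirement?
n ≥ 11

For margin E ≤ 4.7:
n ≥ (z* · σ / E)²
n ≥ (1.282 · 11.6 / 4.7)²
n ≥ 10.01

Minimum n = 11 (rounding up)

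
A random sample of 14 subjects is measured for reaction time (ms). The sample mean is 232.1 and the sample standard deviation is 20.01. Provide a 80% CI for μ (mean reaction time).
(224.88, 239.32)

t-interval (σ unknown):
df = n - 1 = 13
t* = 1.350 for 80% confidence

Margin of error = t* · s/√n = 1.350 · 20.01/√14 = 7.22

CI: (224.88, 239.32)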